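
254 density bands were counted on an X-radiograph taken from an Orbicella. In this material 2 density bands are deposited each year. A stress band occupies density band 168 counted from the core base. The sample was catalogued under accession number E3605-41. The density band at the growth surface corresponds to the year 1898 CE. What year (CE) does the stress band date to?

The stress band sits at density band 168 from the core base, so 254 − 168 = 86 density bands formed after it.
Dividing by 2 density bands per year: 86 / 2 = 43 years.
Counting back 43 years from 1898 CE places the stress band in 1898 − 43 = 1855 CE.

1855 CE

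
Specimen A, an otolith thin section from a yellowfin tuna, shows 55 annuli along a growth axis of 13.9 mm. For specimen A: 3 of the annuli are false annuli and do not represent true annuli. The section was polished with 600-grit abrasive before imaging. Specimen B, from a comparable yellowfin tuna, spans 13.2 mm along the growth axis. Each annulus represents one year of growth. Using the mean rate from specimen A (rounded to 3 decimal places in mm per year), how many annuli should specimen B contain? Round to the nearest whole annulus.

Specimen A: adjusted count: 55 − 3 = 52 annuli.
A: Mean rate = 13.9 mm / 52 years ≈ 0.267 mm per year.
Specimen B: 13.2 mm / 0.267 mm per year = 49.44 years ≈ 49 annuli.

49 annuli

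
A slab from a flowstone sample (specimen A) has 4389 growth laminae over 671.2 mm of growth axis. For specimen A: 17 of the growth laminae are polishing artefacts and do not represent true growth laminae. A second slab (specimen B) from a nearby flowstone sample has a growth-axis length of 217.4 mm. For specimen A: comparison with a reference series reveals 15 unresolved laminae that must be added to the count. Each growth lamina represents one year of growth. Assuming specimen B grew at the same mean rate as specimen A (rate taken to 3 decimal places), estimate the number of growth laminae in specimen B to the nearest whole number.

1421 growth laminae

Specimen A: correcting the raw count gives 4389 − 17 + 15 = 4387 true growth laminae.
A: Mean rate = 671.2 mm / 4387 years ≈ 0.153 mm per year.
For B, 217.4 / 0.153 = 1420.92 years ≈ 1421 growth laminae.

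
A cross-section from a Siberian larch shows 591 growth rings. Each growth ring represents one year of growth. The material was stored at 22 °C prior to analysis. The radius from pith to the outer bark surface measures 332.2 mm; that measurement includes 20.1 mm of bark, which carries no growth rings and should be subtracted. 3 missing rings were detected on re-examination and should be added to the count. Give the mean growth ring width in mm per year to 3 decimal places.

0.525 mm per year

Adjusted count: 591 + 3 = 594 growth rings.
Net length = 332.2 − 20.1 = 312.1 mm.
Extension rate ≈ 312.1 / 594 = 0.525 mm per year.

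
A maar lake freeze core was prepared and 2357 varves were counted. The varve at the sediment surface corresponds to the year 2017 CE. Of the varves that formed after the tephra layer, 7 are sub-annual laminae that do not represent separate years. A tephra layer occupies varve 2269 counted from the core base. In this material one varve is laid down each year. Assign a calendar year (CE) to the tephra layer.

Between varve 2269 and the sediment surface there are 2357 − 2269 = 88 varves.
Removing the 7 false varves leaves 88 − 7 = 81 true varves beyond the tephra layer.
The varve at the sediment surface is 2017 CE, so the tephra layer dates to 2017 − 81 = 1936 CE.

1936 CE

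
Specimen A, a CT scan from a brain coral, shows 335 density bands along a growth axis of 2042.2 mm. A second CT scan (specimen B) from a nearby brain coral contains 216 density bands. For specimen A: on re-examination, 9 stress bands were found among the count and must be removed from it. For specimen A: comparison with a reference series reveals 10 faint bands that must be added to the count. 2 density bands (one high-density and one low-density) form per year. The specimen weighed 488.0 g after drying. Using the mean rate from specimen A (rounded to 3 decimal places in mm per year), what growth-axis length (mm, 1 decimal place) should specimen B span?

1312.8 mm

Specimen A: true density band count = 335 − 9 + 10 = 336.
Specimen A: dividing by 2 density bands per year: 336 / 2 = 168 years.
A: Mean rate = 2042.2 mm / 168 years ≈ 12.156 mm per year.
Specimen B: with 2 density bands per year, 216 / 2 = 108 years. For B, 12.156 mm/year × 108 years = 1312.8 mm.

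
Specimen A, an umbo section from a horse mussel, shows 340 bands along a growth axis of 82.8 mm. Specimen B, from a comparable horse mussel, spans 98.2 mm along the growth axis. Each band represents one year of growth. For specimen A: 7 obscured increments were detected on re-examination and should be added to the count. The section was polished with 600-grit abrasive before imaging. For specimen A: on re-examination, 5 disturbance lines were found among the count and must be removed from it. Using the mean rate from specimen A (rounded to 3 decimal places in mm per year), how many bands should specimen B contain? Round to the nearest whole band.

Specimen A: true band count = 340 − 5 + 7 = 342.
A: 82.8 mm over 342 years gives 82.8 / 342 ≈ 0.242 mm/yr.
B spans 98.2 / 0.242 = 405.79 years ≈ 406 bands.

406 bands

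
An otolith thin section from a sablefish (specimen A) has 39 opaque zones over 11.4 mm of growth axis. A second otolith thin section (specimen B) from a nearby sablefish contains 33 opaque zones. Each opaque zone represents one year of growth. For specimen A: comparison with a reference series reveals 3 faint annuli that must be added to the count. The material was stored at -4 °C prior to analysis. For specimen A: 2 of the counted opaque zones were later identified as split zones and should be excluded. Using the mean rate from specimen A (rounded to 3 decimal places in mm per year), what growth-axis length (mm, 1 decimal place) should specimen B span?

9.4 mm

Specimen A: true opaque zone count = 39 − 2 + 3 = 40.
A: Extension rate ≈ 11.4 / 40 = 0.285 mm/year.
For B, 0.285 mm/year × 33 years = 9.4 mm.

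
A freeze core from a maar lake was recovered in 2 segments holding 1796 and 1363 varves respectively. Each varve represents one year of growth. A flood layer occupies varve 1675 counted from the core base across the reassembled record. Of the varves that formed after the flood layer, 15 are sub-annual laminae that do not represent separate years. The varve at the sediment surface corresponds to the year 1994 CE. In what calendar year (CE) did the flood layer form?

525 CE

Total varves = 1796 + 1363 = 3159.
The flood layer sits at varve 1675 from the core base, so 3159 − 1675 = 1484 varves formed after it.
1484 − 15 false = 1469 true varves after the flood layer.
The varve at the sediment surface is 1994 CE, so the flood layer dates to 1994 − 1469 = 525 CE.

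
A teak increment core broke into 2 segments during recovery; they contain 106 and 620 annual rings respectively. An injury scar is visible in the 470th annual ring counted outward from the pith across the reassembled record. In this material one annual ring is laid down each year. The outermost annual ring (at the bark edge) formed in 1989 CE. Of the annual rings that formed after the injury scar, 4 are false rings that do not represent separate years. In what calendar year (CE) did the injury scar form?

1737 CE

Total annual rings = 106 + 620 = 726.
Between annual ring 470 and the bark edge there are 726 − 470 = 256 annual rings.
Excluding 4 false annual rings: 256 − 4 = 252.
The annual ring at the bark edge is 1989 CE, so the injury scar dates to 1989 − 252 = 1737 CE.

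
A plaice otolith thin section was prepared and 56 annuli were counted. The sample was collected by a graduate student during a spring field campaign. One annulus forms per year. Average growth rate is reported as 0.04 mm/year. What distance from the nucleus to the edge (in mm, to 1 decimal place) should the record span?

The record spans 56 years at 0.04 mm per year.
56 years at 0.04 mm/year gives 0.04 × 56 = 2.2 mm.

2.2 mm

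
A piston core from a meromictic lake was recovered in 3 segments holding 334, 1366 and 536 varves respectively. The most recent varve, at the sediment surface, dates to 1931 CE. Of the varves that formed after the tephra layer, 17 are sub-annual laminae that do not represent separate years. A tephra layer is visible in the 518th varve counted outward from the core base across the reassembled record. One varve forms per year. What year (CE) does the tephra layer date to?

Total varves = 334 + 1366 + 536 = 2236.
The tephra layer sits at varve 518 from the core base, so 2236 − 518 = 1718 varves formed after it.
Excluding 17 false varves: 1718 − 17 = 1701.
Counting back 1701 years from 1931 CE places the tephra layer in 1931 − 1701 = 230 CE.

230 CE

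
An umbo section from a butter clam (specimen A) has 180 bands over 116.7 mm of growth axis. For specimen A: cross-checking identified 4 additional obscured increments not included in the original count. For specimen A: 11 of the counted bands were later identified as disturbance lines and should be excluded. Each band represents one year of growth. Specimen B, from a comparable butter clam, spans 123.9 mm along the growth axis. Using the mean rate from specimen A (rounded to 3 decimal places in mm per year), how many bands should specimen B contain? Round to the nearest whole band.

184 bands

Specimen A: true band count = 180 − 11 + 4 = 173.
A: 116.7 mm over 173 years gives 116.7 / 173 ≈ 0.675 mm/yr.
For B, 123.9 / 0.675 = 183.56 years ≈ 184 bands.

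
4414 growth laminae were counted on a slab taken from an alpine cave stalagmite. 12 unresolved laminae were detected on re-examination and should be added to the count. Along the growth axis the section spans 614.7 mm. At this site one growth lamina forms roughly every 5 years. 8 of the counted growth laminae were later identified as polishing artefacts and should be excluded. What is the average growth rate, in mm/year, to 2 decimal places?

Adjusted count: 4414 − 8 + 12 = 4418 growth laminae.
At 5 years per growth lamina, 4418 × 5 = 22090 years.
614.7 mm over 22090 years gives 614.7 / 22090 ≈ 0.03 mm/year.

0.03 mm/year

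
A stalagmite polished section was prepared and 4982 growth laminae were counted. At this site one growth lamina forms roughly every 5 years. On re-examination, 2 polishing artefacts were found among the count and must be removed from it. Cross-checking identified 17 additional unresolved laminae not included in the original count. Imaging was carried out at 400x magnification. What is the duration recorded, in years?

24985 years

Correcting the raw count gives 4982 − 2 + 17 = 4997 true growth laminae.
Multiplying by 5 years per growth lamina: 4997 × 5 = 24985 years.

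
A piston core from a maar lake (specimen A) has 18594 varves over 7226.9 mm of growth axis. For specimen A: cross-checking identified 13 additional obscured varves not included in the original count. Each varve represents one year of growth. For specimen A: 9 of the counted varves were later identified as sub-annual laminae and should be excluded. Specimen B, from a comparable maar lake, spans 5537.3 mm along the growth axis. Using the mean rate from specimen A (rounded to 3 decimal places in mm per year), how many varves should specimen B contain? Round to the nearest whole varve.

Specimen A: after corrections the count is 18594 − 9 + 13 = 18598 varves.
A: Mean rate = 7226.9 mm / 18598 years ≈ 0.389 mm/yr.
B spans 5537.3 / 0.389 = 14234.70 years ≈ 14235 varves.

14235 varves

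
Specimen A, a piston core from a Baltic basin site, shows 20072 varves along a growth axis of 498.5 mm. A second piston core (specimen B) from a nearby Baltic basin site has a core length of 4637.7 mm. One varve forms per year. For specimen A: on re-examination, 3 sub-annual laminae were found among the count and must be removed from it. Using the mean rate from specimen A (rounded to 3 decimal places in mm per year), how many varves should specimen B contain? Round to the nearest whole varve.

Specimen A: adjusted count: 20072 − 3 = 20069 varves.
A: Extension rate ≈ 498.5 / 20069 = 0.025 mm per year.
B spans 4637.7 / 0.025 = 185508.00 years ≈ 185508 varves.

185508 varves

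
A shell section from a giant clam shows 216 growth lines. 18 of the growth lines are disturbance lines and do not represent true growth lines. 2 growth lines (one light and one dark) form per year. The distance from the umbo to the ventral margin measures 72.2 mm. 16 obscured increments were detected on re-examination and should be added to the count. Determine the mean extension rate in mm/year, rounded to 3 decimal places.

0.675 mm/year

Correcting the raw count gives 216 − 18 + 16 = 214 true growth lines.
214 growth lines at 2 per year is 214 / 2 = 107 years.
72.2 mm over 107 years gives 72.2 / 107 ≈ 0.675 mm/year.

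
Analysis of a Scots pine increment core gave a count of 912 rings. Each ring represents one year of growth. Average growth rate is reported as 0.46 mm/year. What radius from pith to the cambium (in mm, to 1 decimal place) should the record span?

419.5 mm

912 years of growth are recorded.
Length ≈ 0.46 × 912 = 419.5 mm.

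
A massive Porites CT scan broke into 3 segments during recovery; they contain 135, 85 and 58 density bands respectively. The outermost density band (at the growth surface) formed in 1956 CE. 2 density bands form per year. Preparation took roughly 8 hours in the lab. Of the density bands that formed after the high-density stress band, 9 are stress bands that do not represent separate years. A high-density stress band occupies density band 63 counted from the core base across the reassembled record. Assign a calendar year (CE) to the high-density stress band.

Total density bands = 135 + 85 + 58 = 278.
The high-density stress band sits at density band 63 from the core base, so 278 − 63 = 215 density bands formed after it.
Removing the 9 false density bands leaves 215 − 9 = 206 true density bands beyond the high-density stress band.
206 density bands at 2 per year is 206 / 2 = 103 years.
1956 − 103 = 1853 CE.

1853 CE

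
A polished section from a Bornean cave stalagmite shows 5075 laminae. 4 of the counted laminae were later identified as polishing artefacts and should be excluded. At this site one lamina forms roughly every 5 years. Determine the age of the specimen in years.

True lamina count = 5075 − 4 = 5071.
At 5 years per lamina, 5071 × 5 = 25355 years.

25355 years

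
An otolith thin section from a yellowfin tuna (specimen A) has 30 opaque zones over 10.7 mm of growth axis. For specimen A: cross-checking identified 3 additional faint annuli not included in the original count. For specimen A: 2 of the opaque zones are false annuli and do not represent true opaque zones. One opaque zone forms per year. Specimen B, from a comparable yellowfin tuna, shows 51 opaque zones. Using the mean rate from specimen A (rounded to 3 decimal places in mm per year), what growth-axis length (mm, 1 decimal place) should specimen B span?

Specimen A: correcting the raw count gives 30 − 2 + 3 = 31 true opaque zones.
A: 10.7 mm over 31 years gives 10.7 / 31 ≈ 0.345 mm/yr.
B's length ≈ 0.345 × 51 = 17.6 mm.

17.6 mm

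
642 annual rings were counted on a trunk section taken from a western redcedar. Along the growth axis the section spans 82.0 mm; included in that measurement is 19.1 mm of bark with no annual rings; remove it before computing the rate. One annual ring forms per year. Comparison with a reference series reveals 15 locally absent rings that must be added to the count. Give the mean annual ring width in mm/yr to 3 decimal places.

Adjusted count: 642 + 15 = 657 annual rings.
Net length = 82.0 − 19.1 = 62.9 mm.
Mean rate = 62.9 mm / 657 years ≈ 0.096 mm/yr.

0.096 mm/yr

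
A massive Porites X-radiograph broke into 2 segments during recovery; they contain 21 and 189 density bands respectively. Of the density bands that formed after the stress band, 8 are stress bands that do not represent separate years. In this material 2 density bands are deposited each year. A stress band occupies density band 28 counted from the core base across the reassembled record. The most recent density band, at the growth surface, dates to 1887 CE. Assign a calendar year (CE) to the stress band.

Total density bands = 21 + 189 = 210.
210 − 28 = 182 density bands lie beyond the stress band toward the growth surface.
Excluding 8 false density bands: 182 − 8 = 174.
174 density bands at 2 per year is 174 / 2 = 87 years.
The density band at the growth surface is 1887 CE, so the stress band dates to 1887 − 87 = 1800 CE.

1800 CE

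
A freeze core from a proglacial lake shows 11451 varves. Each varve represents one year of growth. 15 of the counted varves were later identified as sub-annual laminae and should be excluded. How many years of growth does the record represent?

11436 years

True varve count = 11451 − 15 = 11436.
One varve per year makes the duration 11436 years.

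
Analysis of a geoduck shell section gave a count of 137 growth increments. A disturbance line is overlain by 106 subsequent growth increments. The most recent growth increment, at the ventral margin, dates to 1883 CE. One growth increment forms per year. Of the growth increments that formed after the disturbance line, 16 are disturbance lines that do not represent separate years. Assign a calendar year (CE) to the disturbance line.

106 growth increments post-date the disturbance line.
Excluding 16 false growth increments: 106 − 16 = 90.
The growth increment at the ventral margin is 1883 CE, so the disturbance line dates to 1883 − 90 = 1793 CE.

1793 CE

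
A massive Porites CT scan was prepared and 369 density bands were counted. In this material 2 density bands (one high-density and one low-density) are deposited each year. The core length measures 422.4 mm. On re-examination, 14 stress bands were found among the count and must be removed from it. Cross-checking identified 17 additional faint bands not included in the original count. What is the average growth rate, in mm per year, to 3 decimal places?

2.271 mm per year

Adjusted count: 369 − 14 + 17 = 372 density bands.
With 2 density bands per year, 372 / 2 = 186 years.
Extension rate ≈ 422.4 / 186 = 2.271 mm per year.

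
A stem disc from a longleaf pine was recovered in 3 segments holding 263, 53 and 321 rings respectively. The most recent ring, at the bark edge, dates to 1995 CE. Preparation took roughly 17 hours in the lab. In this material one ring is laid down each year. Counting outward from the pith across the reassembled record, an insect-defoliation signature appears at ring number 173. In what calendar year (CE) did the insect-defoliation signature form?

Total rings = 263 + 53 + 321 = 637.
Between ring 173 and the bark edge there are 637 − 173 = 464 rings.
Counting back 464 years from 1995 CE places the insect-defoliation signature in 1995 − 464 = 1531 CE.

1531 CE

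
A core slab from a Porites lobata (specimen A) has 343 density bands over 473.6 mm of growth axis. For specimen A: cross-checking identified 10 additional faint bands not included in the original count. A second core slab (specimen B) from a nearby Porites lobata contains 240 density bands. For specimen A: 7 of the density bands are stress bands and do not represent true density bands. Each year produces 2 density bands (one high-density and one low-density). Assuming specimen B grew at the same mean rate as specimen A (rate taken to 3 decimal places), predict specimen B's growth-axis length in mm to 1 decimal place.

Specimen A: adjusted count: 343 − 7 + 10 = 346 density bands.
Specimen A: dividing by 2 density bands per year: 346 / 2 = 173 years.
A: 473.6 mm over 173 years gives 473.6 / 173 ≈ 2.738 mm per year.
Specimen B: 240 density bands at 2 per year is 240 / 2 = 120 years. Length of B = 2.738 × 120 = 328.6 mm.

328.6 mm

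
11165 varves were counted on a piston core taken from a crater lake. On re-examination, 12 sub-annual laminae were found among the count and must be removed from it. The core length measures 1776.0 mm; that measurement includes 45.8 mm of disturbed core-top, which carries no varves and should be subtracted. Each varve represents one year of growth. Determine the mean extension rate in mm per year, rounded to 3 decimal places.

0.155 mm per year

Adjusted count: 11165 − 12 = 11153 varves.
Net length = 1776.0 − 45.8 = 1730.2 mm.
1730.2 mm over 11153 years gives 1730.2 / 11153 ≈ 0.155 mm per year.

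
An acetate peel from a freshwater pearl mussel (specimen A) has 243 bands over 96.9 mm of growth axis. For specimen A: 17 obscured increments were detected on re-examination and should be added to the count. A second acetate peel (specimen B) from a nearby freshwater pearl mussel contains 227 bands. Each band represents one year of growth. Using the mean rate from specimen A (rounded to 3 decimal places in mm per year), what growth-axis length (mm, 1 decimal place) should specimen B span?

Specimen A: correcting the raw count gives 243 + 17 = 260 true bands.
A: 96.9 mm over 260 years gives 96.9 / 260 ≈ 0.373 mm/year.
For B, 0.373 mm/year × 227 years = 84.7 mm.

84.7 mm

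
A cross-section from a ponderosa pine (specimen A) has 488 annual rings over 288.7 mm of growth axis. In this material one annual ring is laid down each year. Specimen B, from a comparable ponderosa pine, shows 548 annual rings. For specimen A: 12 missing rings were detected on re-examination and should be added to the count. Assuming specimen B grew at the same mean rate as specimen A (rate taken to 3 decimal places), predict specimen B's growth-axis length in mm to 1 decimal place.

316.2 mm

Specimen A: after corrections the count is 488 + 12 = 500 annual rings.
A: 288.7 mm over 500 years gives 288.7 / 500 ≈ 0.577 mm/yr.
B's length ≈ 0.577 × 548 = 316.2 mm.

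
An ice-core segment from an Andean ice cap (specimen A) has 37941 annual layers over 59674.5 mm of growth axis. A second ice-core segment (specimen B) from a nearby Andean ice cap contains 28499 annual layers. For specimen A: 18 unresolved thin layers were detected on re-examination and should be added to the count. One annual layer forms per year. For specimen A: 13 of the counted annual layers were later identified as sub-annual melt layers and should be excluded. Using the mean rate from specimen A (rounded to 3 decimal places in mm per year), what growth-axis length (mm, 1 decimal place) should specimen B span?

Specimen A: correcting the raw count gives 37941 − 13 + 18 = 37946 true annual layers.
A: 59674.5 mm over 37946 years gives 59674.5 / 37946 ≈ 1.573 mm/year.
For B, 1.573 mm/year × 28499 years = 44828.9 mm.

44828.9 mm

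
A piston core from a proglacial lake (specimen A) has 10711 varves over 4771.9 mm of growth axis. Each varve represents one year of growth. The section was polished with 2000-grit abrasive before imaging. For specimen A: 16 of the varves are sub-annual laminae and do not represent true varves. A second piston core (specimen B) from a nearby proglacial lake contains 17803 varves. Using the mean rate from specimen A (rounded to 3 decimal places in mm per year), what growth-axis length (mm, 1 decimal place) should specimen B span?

Specimen A: true varve count = 10711 − 16 = 10695.
A: Mean rate = 4771.9 mm / 10695 years ≈ 0.446 mm/year.
For B, 0.446 mm/year × 17803 years = 7940.1 mm.

7940.1 mm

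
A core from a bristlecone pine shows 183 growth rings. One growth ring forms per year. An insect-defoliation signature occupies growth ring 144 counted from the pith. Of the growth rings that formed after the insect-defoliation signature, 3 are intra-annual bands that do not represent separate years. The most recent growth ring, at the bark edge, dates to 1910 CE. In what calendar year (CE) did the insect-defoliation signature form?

1874 CE

The insect-defoliation signature sits at growth ring 144 from the pith, so 183 − 144 = 39 growth rings formed after it.
Excluding 3 false growth rings: 39 − 3 = 36.
The growth ring at the bark edge is 1910 CE, so the insect-defoliation signature dates to 1910 − 36 = 1874 CE.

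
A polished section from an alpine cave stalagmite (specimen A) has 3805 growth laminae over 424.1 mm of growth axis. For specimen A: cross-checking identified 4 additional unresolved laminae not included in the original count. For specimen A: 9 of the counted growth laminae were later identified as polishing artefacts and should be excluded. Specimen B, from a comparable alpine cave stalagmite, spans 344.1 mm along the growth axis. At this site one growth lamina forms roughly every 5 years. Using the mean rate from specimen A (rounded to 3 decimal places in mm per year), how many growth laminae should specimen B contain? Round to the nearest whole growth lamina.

Specimen A: correcting the raw count gives 3805 − 9 + 4 = 3800 true growth laminae.
Specimen A: multiplying by 5 years per growth lamina: 3800 × 5 = 19000 years.
A: Extension rate ≈ 424.1 / 19000 = 0.022 mm/yr.
For B, 344.1 / 0.022 = 15640.91 years; at 5 years per growth lamina that is 15640.91 / 5 ≈ 3128 growth laminae.

3128 growth laminae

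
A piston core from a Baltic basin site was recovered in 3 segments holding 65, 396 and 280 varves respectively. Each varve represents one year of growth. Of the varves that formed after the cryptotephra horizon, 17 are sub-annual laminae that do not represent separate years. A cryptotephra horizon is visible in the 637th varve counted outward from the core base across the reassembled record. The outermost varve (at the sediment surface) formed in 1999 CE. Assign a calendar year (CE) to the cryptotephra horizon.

1912 CE

Total varves = 65 + 396 + 280 = 741.
The cryptotephra horizon sits at varve 637 from the core base, so 741 − 637 = 104 varves formed after it.
Removing the 17 false varves leaves 104 − 17 = 87 true varves beyond the cryptotephra horizon.
1999 − 87 = 1912 CE.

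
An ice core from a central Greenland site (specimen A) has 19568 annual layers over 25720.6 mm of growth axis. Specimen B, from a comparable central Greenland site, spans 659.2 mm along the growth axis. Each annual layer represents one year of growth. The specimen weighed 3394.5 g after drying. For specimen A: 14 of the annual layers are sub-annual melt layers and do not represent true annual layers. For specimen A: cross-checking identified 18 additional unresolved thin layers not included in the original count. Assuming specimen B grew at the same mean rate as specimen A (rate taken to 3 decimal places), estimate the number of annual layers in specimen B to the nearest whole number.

502 annual layers

Specimen A: true annual layer count = 19568 − 14 + 18 = 19572.
A: 25720.6 mm over 19572 years gives 25720.6 / 19572 ≈ 1.314 mm/year.
Specimen B: 659.2 mm / 1.314 mm per year = 501.67 years ≈ 502 annual layers.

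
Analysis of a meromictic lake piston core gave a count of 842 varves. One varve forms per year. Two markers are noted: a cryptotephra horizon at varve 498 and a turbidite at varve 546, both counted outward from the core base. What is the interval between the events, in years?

48 years

Separation: 546 − 498 = 48 varves.
At one varve per year, 48 years elapsed between them.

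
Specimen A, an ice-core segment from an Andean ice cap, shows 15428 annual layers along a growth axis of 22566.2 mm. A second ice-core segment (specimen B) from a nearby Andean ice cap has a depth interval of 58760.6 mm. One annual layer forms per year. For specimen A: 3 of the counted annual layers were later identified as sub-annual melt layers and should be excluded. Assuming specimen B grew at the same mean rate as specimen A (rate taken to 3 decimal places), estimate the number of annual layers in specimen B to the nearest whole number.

40164 annual layers

Specimen A: adjusted count: 15428 − 3 = 15425 annual layers.
A: 22566.2 mm over 15425 years gives 22566.2 / 15425 ≈ 1.463 mm per year.
For B, 58760.6 / 1.463 = 40164.46 years ≈ 40164 annual layers.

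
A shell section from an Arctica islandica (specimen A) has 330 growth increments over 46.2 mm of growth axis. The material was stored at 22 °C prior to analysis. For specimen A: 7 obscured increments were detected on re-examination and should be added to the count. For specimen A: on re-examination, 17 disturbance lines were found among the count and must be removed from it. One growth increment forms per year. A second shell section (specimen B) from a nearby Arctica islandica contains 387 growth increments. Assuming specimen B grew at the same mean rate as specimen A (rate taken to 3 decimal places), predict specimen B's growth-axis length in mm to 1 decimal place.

55.7 mm

Specimen A: correcting the raw count gives 330 − 17 + 7 = 320 true growth increments.
A: 46.2 mm over 320 years gives 46.2 / 320 ≈ 0.144 mm per year.
Length of B = 0.144 × 387 = 55.7 mm.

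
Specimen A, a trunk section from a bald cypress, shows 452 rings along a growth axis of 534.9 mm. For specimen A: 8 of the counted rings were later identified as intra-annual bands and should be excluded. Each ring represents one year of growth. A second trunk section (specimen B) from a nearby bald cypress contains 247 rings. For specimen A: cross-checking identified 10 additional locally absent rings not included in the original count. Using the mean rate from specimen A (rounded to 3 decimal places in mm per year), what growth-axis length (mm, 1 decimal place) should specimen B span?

291.0 mm

Specimen A: after corrections the count is 452 − 8 + 10 = 454 rings.
A: Extension rate ≈ 534.9 / 454 = 1.178 mm/yr.
For B, 1.178 mm/year × 247 years = 291.0 mm.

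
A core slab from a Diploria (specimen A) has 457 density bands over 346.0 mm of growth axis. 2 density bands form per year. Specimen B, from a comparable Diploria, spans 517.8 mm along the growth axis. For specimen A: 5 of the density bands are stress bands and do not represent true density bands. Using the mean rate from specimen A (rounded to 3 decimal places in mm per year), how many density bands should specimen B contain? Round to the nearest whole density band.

676 density bands

Specimen A: correcting the raw count gives 457 − 5 = 452 true density bands.
Specimen A: with 2 density bands per year, 452 / 2 = 226 years.
A: 346.0 mm over 226 years gives 346.0 / 226 ≈ 1.531 mm per year.
For B, 517.8 / 1.531 = 338.21 years; at 2 density bands per year that is 338.21 × 2 ≈ 676 density bands.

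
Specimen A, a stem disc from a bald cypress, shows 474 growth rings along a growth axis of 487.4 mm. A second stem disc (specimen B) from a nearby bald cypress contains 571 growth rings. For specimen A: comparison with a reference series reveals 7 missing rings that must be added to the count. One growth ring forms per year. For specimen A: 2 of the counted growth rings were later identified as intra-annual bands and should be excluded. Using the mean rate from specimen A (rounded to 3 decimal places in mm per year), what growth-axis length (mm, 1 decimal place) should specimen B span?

581.3 mm

Specimen A: after corrections the count is 474 − 2 + 7 = 479 growth rings.
A: Mean rate = 487.4 mm / 479 years ≈ 1.018 mm/year.
Length of B = 1.018 × 571 = 581.3 mm.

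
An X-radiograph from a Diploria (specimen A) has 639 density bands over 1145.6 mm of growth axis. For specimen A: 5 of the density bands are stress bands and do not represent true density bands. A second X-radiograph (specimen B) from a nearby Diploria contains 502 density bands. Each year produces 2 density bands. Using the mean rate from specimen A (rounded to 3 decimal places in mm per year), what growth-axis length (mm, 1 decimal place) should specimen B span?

907.1 mm

Specimen A: correcting the raw count gives 639 − 5 = 634 true density bands.
Specimen A: with 2 density bands per year, 634 / 2 = 317 years.
A: Extension rate ≈ 1145.6 / 317 = 3.614 mm per year.
Specimen B: dividing by 2 density bands per year: 502 / 2 = 251 years. Length of B = 3.614 × 251 = 907.1 mm.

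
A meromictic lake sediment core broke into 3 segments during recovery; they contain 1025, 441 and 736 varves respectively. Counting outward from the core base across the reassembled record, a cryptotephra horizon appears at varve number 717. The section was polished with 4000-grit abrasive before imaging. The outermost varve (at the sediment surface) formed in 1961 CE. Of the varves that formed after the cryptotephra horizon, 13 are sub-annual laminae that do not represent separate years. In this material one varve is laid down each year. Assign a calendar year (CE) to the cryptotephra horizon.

Total varves = 1025 + 441 + 736 = 2202.
Between varve 717 and the sediment surface there are 2202 − 717 = 1485 varves.
1485 − 13 false = 1472 true varves after the cryptotephra horizon.
The varve at the sediment surface is 1961 CE, so the cryptotephra horizon dates to 1961 − 1472 = 489 CE.

489 CE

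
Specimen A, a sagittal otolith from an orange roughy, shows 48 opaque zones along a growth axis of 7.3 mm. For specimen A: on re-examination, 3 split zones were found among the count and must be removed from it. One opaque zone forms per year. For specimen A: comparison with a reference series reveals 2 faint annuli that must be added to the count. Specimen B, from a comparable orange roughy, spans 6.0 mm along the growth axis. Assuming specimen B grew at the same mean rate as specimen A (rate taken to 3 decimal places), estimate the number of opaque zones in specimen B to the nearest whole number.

39 opaque zones

Specimen A: after corrections the count is 48 − 3 + 2 = 47 opaque zones.
A: Extension rate ≈ 7.3 / 47 = 0.155 mm/year.
B spans 6.0 / 0.155 = 38.71 years ≈ 39 opaque zones.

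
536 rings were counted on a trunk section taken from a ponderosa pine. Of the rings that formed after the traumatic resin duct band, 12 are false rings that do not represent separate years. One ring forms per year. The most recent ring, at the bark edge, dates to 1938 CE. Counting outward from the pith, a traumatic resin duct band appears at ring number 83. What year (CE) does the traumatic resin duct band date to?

1497 CE

Between ring 83 and the bark edge there are 536 − 83 = 453 rings.
453 − 12 false = 441 true rings after the traumatic resin duct band.
1938 − 441 = 1497 CE.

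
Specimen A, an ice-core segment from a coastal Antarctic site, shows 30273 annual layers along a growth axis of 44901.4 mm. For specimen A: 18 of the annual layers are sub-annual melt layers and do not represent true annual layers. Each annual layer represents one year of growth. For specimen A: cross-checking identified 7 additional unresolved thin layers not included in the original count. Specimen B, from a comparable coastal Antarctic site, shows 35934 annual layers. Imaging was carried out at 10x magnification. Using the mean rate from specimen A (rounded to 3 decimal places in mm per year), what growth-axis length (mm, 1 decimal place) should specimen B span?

53326.1 mm

Specimen A: true annual layer count = 30273 − 18 + 7 = 30262.
A: Mean rate = 44901.4 mm / 30262 years ≈ 1.484 mm/yr.
For B, 1.484 mm/year × 35934 years = 53326.1 mm.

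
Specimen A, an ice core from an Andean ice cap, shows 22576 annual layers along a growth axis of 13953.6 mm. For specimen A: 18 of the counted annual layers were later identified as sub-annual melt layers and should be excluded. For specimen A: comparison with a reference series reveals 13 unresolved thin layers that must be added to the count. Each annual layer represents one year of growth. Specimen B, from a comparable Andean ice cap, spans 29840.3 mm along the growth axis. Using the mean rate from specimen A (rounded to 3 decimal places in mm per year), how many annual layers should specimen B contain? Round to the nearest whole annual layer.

48285 annual layers

Specimen A: after corrections the count is 22576 − 18 + 13 = 22571 annual layers.
A: Mean rate = 13953.6 mm / 22571 years ≈ 0.618 mm/yr.
For B, 29840.3 / 0.618 = 48285.28 years ≈ 48285 annual layers.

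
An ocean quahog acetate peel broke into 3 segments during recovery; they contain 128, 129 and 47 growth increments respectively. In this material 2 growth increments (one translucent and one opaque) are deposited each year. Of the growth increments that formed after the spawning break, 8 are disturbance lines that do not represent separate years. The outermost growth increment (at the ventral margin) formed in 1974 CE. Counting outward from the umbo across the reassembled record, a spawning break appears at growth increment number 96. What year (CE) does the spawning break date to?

Total growth increments = 128 + 129 + 47 = 304.
304 − 96 = 208 growth increments lie beyond the spawning break toward the ventral margin.
Excluding 8 false growth increments: 208 − 8 = 200.
200 growth increments at 2 per year is 200 / 2 = 100 years.
Counting back 100 years from 1974 CE places the spawning break in 1974 − 100 = 1874 CE.

1874 CE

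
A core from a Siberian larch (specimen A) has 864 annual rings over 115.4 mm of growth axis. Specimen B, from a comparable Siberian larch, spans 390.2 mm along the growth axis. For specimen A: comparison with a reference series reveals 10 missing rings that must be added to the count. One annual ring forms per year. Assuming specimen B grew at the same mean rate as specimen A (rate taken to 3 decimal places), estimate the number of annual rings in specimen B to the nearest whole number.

2956 annual rings

Specimen A: true annual ring count = 864 + 10 = 874.
A: Mean rate = 115.4 mm / 874 years ≈ 0.132 mm per year.
For B, 390.2 / 0.132 = 2956.06 years ≈ 2956 annual rings.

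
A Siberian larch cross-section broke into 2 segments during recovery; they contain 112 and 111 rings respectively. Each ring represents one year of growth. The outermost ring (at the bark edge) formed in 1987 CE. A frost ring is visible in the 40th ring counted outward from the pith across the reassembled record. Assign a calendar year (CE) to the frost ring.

1804 CE

Total rings = 112 + 111 = 223.
Between ring 40 and the bark edge there are 223 − 40 = 183 rings.
Counting back 183 years from 1987 CE places the frost ring in 1987 − 183 = 1804 CE.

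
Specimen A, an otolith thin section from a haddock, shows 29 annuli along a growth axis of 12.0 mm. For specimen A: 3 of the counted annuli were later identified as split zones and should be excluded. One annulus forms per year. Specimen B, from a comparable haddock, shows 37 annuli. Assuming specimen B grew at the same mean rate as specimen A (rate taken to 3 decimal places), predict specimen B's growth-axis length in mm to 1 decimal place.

17.1 mm

Specimen A: adjusted count: 29 − 3 = 26 annuli.
A: Extension rate ≈ 12.0 / 26 = 0.462 mm per year.
B's length ≈ 0.462 × 37 = 17.1 mm.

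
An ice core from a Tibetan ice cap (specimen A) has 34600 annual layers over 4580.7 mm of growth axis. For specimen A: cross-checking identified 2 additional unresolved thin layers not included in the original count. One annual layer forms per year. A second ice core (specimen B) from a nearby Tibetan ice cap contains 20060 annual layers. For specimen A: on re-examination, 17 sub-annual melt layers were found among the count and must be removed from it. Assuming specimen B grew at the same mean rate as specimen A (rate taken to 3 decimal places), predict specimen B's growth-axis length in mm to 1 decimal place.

2647.9 mm

Specimen A: true annual layer count = 34600 − 17 + 2 = 34585.
A: Mean rate = 4580.7 mm / 34585 years ≈ 0.132 mm/year.
B's length ≈ 0.132 × 20060 = 2647.9 mm.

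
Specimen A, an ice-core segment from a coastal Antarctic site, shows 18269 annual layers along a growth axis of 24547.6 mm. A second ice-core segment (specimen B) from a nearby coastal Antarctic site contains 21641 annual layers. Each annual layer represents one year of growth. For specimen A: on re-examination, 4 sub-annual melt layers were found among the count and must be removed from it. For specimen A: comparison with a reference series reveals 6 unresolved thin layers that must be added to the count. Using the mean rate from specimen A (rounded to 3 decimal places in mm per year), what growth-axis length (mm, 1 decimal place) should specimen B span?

29085.5 mm

Specimen A: adjusted count: 18269 − 4 + 6 = 18271 annual layers.
A: Extension rate ≈ 24547.6 / 18271 = 1.344 mm/yr.
B's length ≈ 1.344 × 21641 = 29085.5 mm.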